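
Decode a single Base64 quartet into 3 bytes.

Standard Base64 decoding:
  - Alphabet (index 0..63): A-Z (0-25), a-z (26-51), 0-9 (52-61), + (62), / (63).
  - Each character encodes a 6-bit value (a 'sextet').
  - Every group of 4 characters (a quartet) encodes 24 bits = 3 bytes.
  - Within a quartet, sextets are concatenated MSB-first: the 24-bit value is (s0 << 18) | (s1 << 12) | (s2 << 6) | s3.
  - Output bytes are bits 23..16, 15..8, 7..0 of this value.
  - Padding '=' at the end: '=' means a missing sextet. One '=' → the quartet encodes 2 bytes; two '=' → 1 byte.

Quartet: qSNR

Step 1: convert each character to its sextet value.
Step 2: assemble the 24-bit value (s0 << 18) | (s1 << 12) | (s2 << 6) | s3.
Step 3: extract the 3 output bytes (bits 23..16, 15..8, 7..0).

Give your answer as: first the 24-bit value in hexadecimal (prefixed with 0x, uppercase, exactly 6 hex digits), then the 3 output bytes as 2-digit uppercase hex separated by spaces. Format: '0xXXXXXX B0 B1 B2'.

Sextets: q=42, S=18, N=13, R=17
24-bit: (42<<18) | (18<<12) | (13<<6) | 17
      = 0xA80000 | 0x012000 | 0x000340 | 0x000011
      = 0xA92351
Bytes: (v>>16)&0xFF=A9, (v>>8)&0xFF=23, v&0xFF=51

Answer: 0xA92351 A9 23 51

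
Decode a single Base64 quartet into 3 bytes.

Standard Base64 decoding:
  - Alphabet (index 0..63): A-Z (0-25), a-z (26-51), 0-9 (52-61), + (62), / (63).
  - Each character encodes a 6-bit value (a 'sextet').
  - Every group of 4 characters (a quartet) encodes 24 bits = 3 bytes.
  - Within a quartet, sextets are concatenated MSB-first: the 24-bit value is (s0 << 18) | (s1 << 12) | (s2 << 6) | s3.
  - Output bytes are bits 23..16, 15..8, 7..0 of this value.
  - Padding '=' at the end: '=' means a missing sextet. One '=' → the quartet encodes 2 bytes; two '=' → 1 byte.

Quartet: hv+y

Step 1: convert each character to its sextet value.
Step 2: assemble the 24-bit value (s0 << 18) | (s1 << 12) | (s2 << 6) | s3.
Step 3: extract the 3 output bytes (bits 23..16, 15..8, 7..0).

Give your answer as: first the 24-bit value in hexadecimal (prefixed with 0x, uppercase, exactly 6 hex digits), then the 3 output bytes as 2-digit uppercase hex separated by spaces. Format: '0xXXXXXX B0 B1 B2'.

Sextets: h=33, v=47, +=62, y=50
24-bit: (33<<18) | (47<<12) | (62<<6) | 50
      = 0x840000 | 0x02F000 | 0x000F80 | 0x000032
      = 0x86FFB2
Bytes: (v>>16)&0xFF=86, (v>>8)&0xFF=FF, v&0xFF=B2

Answer: 0x86FFB2 86 FF B2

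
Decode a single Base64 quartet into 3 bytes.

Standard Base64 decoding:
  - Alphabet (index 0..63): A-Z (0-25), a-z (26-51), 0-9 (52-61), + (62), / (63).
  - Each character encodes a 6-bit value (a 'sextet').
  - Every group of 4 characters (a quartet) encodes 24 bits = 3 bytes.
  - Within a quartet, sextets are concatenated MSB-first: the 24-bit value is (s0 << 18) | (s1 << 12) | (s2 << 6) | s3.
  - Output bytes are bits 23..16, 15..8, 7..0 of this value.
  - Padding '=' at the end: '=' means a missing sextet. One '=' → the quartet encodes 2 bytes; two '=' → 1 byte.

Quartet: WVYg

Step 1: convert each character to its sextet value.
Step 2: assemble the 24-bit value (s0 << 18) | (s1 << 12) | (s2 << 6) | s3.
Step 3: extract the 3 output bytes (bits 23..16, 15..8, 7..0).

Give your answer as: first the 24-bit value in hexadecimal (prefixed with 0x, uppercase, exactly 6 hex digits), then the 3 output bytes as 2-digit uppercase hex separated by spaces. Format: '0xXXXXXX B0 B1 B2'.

Answer: 0x595620 59 56 20

Derivation:
Sextets: W=22, V=21, Y=24, g=32
24-bit: (22<<18) | (21<<12) | (24<<6) | 32
      = 0x580000 | 0x015000 | 0x000600 | 0x000020
      = 0x595620
Bytes: (v>>16)&0xFF=59, (v>>8)&0xFF=56, v&0xFF=20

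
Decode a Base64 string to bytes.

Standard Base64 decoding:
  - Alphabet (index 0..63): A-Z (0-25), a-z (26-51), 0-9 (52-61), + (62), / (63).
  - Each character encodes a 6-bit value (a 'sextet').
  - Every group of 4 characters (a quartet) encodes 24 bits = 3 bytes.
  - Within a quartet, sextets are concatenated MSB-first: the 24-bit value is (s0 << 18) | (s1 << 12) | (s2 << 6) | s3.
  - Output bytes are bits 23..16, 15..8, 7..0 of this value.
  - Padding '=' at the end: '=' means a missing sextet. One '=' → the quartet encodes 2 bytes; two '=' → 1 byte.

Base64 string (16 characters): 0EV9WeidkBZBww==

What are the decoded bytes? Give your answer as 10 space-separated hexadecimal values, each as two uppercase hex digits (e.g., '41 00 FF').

Answer: D0 45 7D 59 E8 9D 90 16 41 C3

Derivation:
After char 0 ('0'=52): chars_in_quartet=1 acc=0x34 bytes_emitted=0
After char 1 ('E'=4): chars_in_quartet=2 acc=0xD04 bytes_emitted=0
After char 2 ('V'=21): chars_in_quartet=3 acc=0x34115 bytes_emitted=0
After char 3 ('9'=61): chars_in_quartet=4 acc=0xD0457D -> emit D0 45 7D, reset; bytes_emitted=3
After char 4 ('W'=22): chars_in_quartet=1 acc=0x16 bytes_emitted=3
After char 5 ('e'=30): chars_in_quartet=2 acc=0x59E bytes_emitted=3
After char 6 ('i'=34): chars_in_quartet=3 acc=0x167A2 bytes_emitted=3
After char 7 ('d'=29): chars_in_quartet=4 acc=0x59E89D -> emit 59 E8 9D, reset; bytes_emitted=6
After char 8 ('k'=36): chars_in_quartet=1 acc=0x24 bytes_emitted=6
After char 9 ('B'=1): chars_in_quartet=2 acc=0x901 bytes_emitted=6
After char 10 ('Z'=25): chars_in_quartet=3 acc=0x24059 bytes_emitted=6
After char 11 ('B'=1): chars_in_quartet=4 acc=0x901641 -> emit 90 16 41, reset; bytes_emitted=9
After char 12 ('w'=48): chars_in_quartet=1 acc=0x30 bytes_emitted=9
After char 13 ('w'=48): chars_in_quartet=2 acc=0xC30 bytes_emitted=9
Padding '==': partial quartet acc=0xC30 -> emit C3; bytes_emitted=10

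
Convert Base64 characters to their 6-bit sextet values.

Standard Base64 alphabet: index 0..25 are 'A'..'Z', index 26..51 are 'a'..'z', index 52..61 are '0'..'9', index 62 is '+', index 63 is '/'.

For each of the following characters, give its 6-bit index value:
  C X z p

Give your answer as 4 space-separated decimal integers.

'C': A..Z range, ord('C') − ord('A') = 2
'X': A..Z range, ord('X') − ord('A') = 23
'z': a..z range, 26 + ord('z') − ord('a') = 51
'p': a..z range, 26 + ord('p') − ord('a') = 41

Answer: 2 23 51 41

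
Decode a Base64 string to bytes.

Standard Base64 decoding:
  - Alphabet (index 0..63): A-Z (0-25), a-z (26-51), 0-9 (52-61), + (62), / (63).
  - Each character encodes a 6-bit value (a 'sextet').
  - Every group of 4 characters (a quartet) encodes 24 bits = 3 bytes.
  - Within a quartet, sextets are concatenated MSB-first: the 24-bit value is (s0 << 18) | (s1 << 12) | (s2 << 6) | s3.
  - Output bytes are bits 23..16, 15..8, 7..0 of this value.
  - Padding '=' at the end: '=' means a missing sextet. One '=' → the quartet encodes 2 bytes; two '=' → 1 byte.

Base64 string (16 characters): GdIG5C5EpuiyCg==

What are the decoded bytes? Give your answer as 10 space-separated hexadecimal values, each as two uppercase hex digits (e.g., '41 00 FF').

After char 0 ('G'=6): chars_in_quartet=1 acc=0x6 bytes_emitted=0
After char 1 ('d'=29): chars_in_quartet=2 acc=0x19D bytes_emitted=0
After char 2 ('I'=8): chars_in_quartet=3 acc=0x6748 bytes_emitted=0
After char 3 ('G'=6): chars_in_quartet=4 acc=0x19D206 -> emit 19 D2 06, reset; bytes_emitted=3
After char 4 ('5'=57): chars_in_quartet=1 acc=0x39 bytes_emitted=3
After char 5 ('C'=2): chars_in_quartet=2 acc=0xE42 bytes_emitted=3
After char 6 ('5'=57): chars_in_quartet=3 acc=0x390B9 bytes_emitted=3
After char 7 ('E'=4): chars_in_quartet=4 acc=0xE42E44 -> emit E4 2E 44, reset; bytes_emitted=6
After char 8 ('p'=41): chars_in_quartet=1 acc=0x29 bytes_emitted=6
After char 9 ('u'=46): chars_in_quartet=2 acc=0xA6E bytes_emitted=6
After char 10 ('i'=34): chars_in_quartet=3 acc=0x29BA2 bytes_emitted=6
After char 11 ('y'=50): chars_in_quartet=4 acc=0xA6E8B2 -> emit A6 E8 B2, reset; bytes_emitted=9
After char 12 ('C'=2): chars_in_quartet=1 acc=0x2 bytes_emitted=9
After char 13 ('g'=32): chars_in_quartet=2 acc=0xA0 bytes_emitted=9
Padding '==': partial quartet acc=0xA0 -> emit 0A; bytes_emitted=10

Answer: 19 D2 06 E4 2E 44 A6 E8 B2 0A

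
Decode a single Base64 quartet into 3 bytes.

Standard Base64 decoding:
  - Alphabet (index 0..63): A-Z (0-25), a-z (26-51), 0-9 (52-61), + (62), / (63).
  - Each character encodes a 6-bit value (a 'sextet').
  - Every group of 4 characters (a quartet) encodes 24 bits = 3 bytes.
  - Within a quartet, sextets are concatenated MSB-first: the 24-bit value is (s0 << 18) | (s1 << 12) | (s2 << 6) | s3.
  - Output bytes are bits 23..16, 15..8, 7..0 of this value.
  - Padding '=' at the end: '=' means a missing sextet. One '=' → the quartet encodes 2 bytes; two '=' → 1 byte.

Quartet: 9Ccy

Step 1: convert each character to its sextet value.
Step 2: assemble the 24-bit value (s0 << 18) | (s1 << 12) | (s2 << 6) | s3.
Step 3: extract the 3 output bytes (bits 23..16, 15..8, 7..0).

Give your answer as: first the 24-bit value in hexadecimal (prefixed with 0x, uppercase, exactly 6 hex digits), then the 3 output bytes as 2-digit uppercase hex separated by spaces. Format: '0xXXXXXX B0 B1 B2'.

Answer: 0xF42732 F4 27 32

Derivation:
Sextets: 9=61, C=2, c=28, y=50
24-bit: (61<<18) | (2<<12) | (28<<6) | 50
      = 0xF40000 | 0x002000 | 0x000700 | 0x000032
      = 0xF42732
Bytes: (v>>16)&0xFF=F4, (v>>8)&0xFF=27, v&0xFF=32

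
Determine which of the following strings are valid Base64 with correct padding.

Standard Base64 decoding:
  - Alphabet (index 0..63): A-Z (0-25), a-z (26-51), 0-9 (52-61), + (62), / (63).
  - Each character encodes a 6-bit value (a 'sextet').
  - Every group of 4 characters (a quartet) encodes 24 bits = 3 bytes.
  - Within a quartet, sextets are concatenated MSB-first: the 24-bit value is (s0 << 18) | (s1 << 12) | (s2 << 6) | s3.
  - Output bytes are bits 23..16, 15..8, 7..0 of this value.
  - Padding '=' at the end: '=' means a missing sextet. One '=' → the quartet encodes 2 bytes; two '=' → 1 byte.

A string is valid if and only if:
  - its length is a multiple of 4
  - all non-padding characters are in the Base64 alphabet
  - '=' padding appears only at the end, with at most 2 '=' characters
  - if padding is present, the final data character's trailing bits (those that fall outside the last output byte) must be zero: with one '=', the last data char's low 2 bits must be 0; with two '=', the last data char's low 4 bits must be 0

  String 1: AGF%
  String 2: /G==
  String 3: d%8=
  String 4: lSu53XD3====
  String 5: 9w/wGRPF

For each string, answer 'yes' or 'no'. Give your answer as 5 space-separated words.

String 1: 'AGF%' → invalid (bad char(s): ['%'])
String 2: '/G==' → invalid (bad trailing bits)
String 3: 'd%8=' → invalid (bad char(s): ['%'])
String 4: 'lSu53XD3====' → invalid (4 pad chars (max 2))
String 5: '9w/wGRPF' → valid

Answer: no no no no yes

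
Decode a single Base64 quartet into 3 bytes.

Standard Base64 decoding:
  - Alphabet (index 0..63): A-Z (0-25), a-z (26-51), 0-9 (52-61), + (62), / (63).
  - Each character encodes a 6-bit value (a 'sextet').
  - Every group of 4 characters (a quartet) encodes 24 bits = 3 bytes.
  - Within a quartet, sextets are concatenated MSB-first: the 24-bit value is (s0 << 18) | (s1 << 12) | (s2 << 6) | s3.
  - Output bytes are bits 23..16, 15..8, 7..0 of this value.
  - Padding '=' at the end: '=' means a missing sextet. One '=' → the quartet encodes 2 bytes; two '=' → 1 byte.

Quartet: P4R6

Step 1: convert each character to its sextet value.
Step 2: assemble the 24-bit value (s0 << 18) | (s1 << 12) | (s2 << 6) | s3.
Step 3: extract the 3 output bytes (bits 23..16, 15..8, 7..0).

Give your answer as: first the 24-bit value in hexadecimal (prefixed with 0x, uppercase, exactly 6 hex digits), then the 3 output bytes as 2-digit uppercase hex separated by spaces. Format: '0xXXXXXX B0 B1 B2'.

Answer: 0x3F847A 3F 84 7A

Derivation:
Sextets: P=15, 4=56, R=17, 6=58
24-bit: (15<<18) | (56<<12) | (17<<6) | 58
      = 0x3C0000 | 0x038000 | 0x000440 | 0x00003A
      = 0x3F847A
Bytes: (v>>16)&0xFF=3F, (v>>8)&0xFF=84, v&0xFF=7A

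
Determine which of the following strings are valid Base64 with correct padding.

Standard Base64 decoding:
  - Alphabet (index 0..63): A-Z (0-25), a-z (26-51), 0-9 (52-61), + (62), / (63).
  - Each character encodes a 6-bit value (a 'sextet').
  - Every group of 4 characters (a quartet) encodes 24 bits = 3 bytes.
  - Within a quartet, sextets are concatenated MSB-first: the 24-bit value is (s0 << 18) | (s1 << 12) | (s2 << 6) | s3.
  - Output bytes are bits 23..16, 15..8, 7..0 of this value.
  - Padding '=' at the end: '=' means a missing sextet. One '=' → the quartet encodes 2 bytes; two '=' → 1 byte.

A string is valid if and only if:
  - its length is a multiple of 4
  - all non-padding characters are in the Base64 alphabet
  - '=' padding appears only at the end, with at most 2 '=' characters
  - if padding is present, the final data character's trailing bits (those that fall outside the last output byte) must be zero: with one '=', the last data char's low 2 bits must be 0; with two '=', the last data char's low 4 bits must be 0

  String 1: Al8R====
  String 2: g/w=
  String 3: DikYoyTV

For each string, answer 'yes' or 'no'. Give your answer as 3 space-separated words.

String 1: 'Al8R====' → invalid (4 pad chars (max 2))
String 2: 'g/w=' → valid
String 3: 'DikYoyTV' → valid

Answer: no yes yes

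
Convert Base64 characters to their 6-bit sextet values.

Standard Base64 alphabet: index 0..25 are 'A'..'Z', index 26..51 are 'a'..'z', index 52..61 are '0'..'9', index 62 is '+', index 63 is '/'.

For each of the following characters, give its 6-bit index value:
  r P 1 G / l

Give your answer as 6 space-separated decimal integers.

'r': a..z range, 26 + ord('r') − ord('a') = 43
'P': A..Z range, ord('P') − ord('A') = 15
'1': 0..9 range, 52 + ord('1') − ord('0') = 53
'G': A..Z range, ord('G') − ord('A') = 6
'/': index 63
'l': a..z range, 26 + ord('l') − ord('a') = 37

Answer: 43 15 53 6 63 37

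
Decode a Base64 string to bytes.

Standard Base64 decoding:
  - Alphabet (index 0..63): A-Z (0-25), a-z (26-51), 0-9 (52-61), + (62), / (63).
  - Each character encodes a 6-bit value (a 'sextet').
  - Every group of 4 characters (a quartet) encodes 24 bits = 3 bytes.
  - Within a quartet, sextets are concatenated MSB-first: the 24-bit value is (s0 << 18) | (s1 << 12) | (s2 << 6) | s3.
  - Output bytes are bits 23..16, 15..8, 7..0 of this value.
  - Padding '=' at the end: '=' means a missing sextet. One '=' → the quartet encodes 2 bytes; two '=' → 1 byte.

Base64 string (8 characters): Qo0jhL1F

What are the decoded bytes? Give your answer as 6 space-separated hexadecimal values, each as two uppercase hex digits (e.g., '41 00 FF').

After char 0 ('Q'=16): chars_in_quartet=1 acc=0x10 bytes_emitted=0
After char 1 ('o'=40): chars_in_quartet=2 acc=0x428 bytes_emitted=0
After char 2 ('0'=52): chars_in_quartet=3 acc=0x10A34 bytes_emitted=0
After char 3 ('j'=35): chars_in_quartet=4 acc=0x428D23 -> emit 42 8D 23, reset; bytes_emitted=3
After char 4 ('h'=33): chars_in_quartet=1 acc=0x21 bytes_emitted=3
After char 5 ('L'=11): chars_in_quartet=2 acc=0x84B bytes_emitted=3
After char 6 ('1'=53): chars_in_quartet=3 acc=0x212F5 bytes_emitted=3
After char 7 ('F'=5): chars_in_quartet=4 acc=0x84BD45 -> emit 84 BD 45, reset; bytes_emitted=6

Answer: 42 8D 23 84 BD 45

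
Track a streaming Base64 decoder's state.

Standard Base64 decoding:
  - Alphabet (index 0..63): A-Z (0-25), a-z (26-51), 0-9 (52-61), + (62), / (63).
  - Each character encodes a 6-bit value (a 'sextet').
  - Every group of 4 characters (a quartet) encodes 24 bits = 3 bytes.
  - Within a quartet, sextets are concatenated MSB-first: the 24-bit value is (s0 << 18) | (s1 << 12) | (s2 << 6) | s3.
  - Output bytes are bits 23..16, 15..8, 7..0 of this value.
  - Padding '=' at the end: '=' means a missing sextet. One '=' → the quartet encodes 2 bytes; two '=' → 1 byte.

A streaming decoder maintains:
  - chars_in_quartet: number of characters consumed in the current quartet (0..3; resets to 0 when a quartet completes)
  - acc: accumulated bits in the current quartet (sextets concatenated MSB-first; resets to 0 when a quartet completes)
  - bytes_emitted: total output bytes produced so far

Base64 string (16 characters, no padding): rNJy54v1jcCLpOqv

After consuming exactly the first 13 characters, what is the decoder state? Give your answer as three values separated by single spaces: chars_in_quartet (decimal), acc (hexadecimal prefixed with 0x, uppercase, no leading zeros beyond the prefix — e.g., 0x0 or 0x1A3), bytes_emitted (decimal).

After char 0 ('r'=43): chars_in_quartet=1 acc=0x2B bytes_emitted=0
After char 1 ('N'=13): chars_in_quartet=2 acc=0xACD bytes_emitted=0
After char 2 ('J'=9): chars_in_quartet=3 acc=0x2B349 bytes_emitted=0
After char 3 ('y'=50): chars_in_quartet=4 acc=0xACD272 -> emit AC D2 72, reset; bytes_emitted=3
After char 4 ('5'=57): chars_in_quartet=1 acc=0x39 bytes_emitted=3
After char 5 ('4'=56): chars_in_quartet=2 acc=0xE78 bytes_emitted=3
After char 6 ('v'=47): chars_in_quartet=3 acc=0x39E2F bytes_emitted=3
After char 7 ('1'=53): chars_in_quartet=4 acc=0xE78BF5 -> emit E7 8B F5, reset; bytes_emitted=6
After char 8 ('j'=35): chars_in_quartet=1 acc=0x23 bytes_emitted=6
After char 9 ('c'=28): chars_in_quartet=2 acc=0x8DC bytes_emitted=6
After char 10 ('C'=2): chars_in_quartet=3 acc=0x23702 bytes_emitted=6
After char 11 ('L'=11): chars_in_quartet=4 acc=0x8DC08B -> emit 8D C0 8B, reset; bytes_emitted=9
After char 12 ('p'=41): chars_in_quartet=1 acc=0x29 bytes_emitted=9

Answer: 1 0x29 9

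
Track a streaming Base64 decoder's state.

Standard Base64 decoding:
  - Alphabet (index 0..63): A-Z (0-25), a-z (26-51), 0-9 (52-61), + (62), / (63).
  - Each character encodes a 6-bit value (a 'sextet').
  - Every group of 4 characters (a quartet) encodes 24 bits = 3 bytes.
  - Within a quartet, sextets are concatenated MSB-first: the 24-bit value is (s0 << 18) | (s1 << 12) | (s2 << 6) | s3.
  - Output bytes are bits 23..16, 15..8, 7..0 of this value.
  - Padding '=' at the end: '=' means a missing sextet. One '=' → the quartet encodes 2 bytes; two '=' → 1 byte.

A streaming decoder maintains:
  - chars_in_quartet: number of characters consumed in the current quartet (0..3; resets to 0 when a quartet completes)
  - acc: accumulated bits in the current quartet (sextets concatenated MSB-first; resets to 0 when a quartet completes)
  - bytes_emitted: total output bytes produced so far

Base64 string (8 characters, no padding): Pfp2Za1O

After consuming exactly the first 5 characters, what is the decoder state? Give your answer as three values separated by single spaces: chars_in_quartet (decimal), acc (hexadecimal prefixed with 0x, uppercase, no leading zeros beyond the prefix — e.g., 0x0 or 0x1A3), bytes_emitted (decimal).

After char 0 ('P'=15): chars_in_quartet=1 acc=0xF bytes_emitted=0
After char 1 ('f'=31): chars_in_quartet=2 acc=0x3DF bytes_emitted=0
After char 2 ('p'=41): chars_in_quartet=3 acc=0xF7E9 bytes_emitted=0
After char 3 ('2'=54): chars_in_quartet=4 acc=0x3DFA76 -> emit 3D FA 76, reset; bytes_emitted=3
After char 4 ('Z'=25): chars_in_quartet=1 acc=0x19 bytes_emitted=3

Answer: 1 0x19 3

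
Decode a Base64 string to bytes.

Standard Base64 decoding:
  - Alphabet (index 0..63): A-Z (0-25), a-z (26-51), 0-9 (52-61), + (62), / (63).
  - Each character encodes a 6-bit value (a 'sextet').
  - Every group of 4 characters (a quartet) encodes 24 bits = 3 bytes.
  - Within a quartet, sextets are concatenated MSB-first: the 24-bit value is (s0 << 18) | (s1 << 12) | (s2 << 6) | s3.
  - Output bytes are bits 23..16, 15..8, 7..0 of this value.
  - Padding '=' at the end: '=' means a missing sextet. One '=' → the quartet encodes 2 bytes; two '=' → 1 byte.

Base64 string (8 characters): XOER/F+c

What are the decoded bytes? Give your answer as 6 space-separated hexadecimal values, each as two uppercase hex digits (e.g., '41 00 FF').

After char 0 ('X'=23): chars_in_quartet=1 acc=0x17 bytes_emitted=0
After char 1 ('O'=14): chars_in_quartet=2 acc=0x5CE bytes_emitted=0
After char 2 ('E'=4): chars_in_quartet=3 acc=0x17384 bytes_emitted=0
After char 3 ('R'=17): chars_in_quartet=4 acc=0x5CE111 -> emit 5C E1 11, reset; bytes_emitted=3
After char 4 ('/'=63): chars_in_quartet=1 acc=0x3F bytes_emitted=3
After char 5 ('F'=5): chars_in_quartet=2 acc=0xFC5 bytes_emitted=3
After char 6 ('+'=62): chars_in_quartet=3 acc=0x3F17E bytes_emitted=3
After char 7 ('c'=28): chars_in_quartet=4 acc=0xFC5F9C -> emit FC 5F 9C, reset; bytes_emitted=6

Answer: 5C E1 11 FC 5F 9C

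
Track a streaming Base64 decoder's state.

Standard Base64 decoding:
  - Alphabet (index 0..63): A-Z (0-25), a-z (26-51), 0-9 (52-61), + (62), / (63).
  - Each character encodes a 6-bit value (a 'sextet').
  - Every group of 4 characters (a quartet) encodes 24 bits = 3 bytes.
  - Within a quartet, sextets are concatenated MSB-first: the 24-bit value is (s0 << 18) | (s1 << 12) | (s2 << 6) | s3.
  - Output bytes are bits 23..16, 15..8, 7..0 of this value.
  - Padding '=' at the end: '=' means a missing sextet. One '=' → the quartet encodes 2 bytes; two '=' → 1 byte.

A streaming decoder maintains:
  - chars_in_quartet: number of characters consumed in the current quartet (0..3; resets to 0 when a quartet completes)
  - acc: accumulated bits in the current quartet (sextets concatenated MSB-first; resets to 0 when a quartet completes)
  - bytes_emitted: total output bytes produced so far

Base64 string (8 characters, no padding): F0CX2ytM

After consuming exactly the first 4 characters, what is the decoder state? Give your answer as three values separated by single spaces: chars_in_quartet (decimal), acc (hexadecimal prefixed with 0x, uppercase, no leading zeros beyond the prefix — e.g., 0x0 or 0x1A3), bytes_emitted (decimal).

After char 0 ('F'=5): chars_in_quartet=1 acc=0x5 bytes_emitted=0
After char 1 ('0'=52): chars_in_quartet=2 acc=0x174 bytes_emitted=0
After char 2 ('C'=2): chars_in_quartet=3 acc=0x5D02 bytes_emitted=0
After char 3 ('X'=23): chars_in_quartet=4 acc=0x174097 -> emit 17 40 97, reset; bytes_emitted=3

Answer: 0 0x0 3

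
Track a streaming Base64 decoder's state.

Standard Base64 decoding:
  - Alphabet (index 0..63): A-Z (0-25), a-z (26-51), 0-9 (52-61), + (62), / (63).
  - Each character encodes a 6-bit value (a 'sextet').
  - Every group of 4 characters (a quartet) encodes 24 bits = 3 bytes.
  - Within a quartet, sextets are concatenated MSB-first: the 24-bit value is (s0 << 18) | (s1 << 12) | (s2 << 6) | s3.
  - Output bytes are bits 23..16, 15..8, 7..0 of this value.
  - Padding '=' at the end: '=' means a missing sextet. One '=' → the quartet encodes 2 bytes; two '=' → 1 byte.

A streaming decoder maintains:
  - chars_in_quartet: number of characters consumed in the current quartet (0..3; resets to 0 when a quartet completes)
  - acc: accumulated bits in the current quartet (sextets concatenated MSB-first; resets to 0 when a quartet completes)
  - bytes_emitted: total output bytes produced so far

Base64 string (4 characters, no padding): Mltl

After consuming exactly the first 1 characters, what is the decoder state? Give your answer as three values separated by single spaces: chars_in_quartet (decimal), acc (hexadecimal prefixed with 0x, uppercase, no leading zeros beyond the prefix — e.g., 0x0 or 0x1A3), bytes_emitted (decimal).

After char 0 ('M'=12): chars_in_quartet=1 acc=0xC bytes_emitted=0

Answer: 1 0xC 0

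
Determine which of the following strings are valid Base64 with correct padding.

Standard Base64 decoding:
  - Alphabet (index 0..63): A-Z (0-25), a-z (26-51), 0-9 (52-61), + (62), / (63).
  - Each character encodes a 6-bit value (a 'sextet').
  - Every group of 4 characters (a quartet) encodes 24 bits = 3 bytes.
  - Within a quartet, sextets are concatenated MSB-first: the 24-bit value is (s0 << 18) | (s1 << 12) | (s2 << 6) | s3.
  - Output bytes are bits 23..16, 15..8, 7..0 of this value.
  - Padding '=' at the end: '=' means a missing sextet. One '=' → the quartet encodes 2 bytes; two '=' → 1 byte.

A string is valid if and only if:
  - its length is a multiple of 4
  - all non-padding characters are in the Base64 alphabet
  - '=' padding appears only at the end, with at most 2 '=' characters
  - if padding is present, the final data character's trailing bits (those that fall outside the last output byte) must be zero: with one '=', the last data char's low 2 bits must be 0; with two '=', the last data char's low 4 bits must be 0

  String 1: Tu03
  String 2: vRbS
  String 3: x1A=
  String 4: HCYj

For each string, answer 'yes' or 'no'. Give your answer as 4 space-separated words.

String 1: 'Tu03' → valid
String 2: 'vRbS' → valid
String 3: 'x1A=' → valid
String 4: 'HCYj' → valid

Answer: yes yes yes yes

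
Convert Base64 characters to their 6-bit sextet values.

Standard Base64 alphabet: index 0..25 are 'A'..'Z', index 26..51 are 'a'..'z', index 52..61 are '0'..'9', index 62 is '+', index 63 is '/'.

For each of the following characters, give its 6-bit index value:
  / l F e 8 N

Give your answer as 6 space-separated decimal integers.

Answer: 63 37 5 30 60 13

Derivation:
'/': index 63
'l': a..z range, 26 + ord('l') − ord('a') = 37
'F': A..Z range, ord('F') − ord('A') = 5
'e': a..z range, 26 + ord('e') − ord('a') = 30
'8': 0..9 range, 52 + ord('8') − ord('0') = 60
'N': A..Z range, ord('N') − ord('A') = 13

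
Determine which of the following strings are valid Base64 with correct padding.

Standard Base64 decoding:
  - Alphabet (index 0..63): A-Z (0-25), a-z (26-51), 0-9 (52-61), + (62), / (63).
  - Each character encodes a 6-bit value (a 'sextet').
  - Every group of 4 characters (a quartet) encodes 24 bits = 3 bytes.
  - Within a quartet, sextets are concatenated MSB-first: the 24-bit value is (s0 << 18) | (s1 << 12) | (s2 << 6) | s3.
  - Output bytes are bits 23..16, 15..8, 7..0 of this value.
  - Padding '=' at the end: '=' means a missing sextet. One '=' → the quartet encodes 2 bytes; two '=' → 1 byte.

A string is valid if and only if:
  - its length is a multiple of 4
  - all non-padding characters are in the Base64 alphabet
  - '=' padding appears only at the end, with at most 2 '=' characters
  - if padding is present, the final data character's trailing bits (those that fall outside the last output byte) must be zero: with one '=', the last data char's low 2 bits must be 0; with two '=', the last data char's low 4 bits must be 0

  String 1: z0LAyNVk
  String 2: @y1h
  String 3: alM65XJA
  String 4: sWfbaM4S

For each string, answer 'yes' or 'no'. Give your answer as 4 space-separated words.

Answer: yes no yes yes

Derivation:
String 1: 'z0LAyNVk' → valid
String 2: '@y1h' → invalid (bad char(s): ['@'])
String 3: 'alM65XJA' → valid
String 4: 'sWfbaM4S' → valid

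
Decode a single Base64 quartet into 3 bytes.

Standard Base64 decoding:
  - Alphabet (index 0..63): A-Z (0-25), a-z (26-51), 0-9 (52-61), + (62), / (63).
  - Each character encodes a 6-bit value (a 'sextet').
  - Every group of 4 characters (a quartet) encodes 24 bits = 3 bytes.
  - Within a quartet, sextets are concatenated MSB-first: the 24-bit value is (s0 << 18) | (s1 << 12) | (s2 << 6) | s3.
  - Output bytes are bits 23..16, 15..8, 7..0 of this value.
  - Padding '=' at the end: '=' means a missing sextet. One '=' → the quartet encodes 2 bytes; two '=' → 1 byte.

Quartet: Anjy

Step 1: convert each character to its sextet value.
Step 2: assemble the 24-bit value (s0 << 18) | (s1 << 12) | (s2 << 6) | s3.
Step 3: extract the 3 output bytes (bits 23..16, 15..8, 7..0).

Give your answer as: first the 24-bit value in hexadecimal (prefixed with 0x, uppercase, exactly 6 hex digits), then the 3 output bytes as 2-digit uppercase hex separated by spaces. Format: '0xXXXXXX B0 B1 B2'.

Answer: 0x0278F2 02 78 F2

Derivation:
Sextets: A=0, n=39, j=35, y=50
24-bit: (0<<18) | (39<<12) | (35<<6) | 50
      = 0x000000 | 0x027000 | 0x0008C0 | 0x000032
      = 0x0278F2
Bytes: (v>>16)&0xFF=02, (v>>8)&0xFF=78, v&0xFF=F2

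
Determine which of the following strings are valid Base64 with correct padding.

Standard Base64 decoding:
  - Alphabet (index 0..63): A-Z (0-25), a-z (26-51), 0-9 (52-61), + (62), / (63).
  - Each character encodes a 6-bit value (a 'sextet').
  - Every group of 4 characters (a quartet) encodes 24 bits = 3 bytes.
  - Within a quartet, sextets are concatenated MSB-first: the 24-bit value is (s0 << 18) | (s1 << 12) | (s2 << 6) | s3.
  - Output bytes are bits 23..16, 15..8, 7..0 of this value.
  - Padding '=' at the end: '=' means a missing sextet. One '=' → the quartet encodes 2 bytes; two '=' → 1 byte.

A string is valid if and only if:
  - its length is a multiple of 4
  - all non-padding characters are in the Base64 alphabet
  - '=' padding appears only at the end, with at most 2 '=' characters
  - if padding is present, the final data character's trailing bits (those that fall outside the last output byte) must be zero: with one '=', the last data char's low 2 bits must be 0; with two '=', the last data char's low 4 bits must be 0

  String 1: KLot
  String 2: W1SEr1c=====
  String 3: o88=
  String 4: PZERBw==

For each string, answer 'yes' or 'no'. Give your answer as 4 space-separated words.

String 1: 'KLot' → valid
String 2: 'W1SEr1c=====' → invalid (5 pad chars (max 2))
String 3: 'o88=' → valid
String 4: 'PZERBw==' → valid

Answer: yes no yes yes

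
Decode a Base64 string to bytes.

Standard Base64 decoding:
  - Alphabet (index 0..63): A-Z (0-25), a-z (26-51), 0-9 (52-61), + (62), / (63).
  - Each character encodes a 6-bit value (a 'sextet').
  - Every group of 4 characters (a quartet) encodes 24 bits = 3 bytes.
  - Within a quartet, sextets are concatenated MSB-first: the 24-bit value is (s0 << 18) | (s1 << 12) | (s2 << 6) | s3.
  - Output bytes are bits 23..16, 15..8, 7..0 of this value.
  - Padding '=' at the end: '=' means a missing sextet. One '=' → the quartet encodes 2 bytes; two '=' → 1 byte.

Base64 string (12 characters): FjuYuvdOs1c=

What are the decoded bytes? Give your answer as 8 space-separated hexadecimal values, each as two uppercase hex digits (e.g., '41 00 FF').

Answer: 16 3B 98 BA F7 4E B3 57

Derivation:
After char 0 ('F'=5): chars_in_quartet=1 acc=0x5 bytes_emitted=0
After char 1 ('j'=35): chars_in_quartet=2 acc=0x163 bytes_emitted=0
After char 2 ('u'=46): chars_in_quartet=3 acc=0x58EE bytes_emitted=0
After char 3 ('Y'=24): chars_in_quartet=4 acc=0x163B98 -> emit 16 3B 98, reset; bytes_emitted=3
After char 4 ('u'=46): chars_in_quartet=1 acc=0x2E bytes_emitted=3
After char 5 ('v'=47): chars_in_quartet=2 acc=0xBAF bytes_emitted=3
After char 6 ('d'=29): chars_in_quartet=3 acc=0x2EBDD bytes_emitted=3
After char 7 ('O'=14): chars_in_quartet=4 acc=0xBAF74E -> emit BA F7 4E, reset; bytes_emitted=6
After char 8 ('s'=44): chars_in_quartet=1 acc=0x2C bytes_emitted=6
After char 9 ('1'=53): chars_in_quartet=2 acc=0xB35 bytes_emitted=6
After char 10 ('c'=28): chars_in_quartet=3 acc=0x2CD5C bytes_emitted=6
Padding '=': partial quartet acc=0x2CD5C -> emit B3 57; bytes_emitted=8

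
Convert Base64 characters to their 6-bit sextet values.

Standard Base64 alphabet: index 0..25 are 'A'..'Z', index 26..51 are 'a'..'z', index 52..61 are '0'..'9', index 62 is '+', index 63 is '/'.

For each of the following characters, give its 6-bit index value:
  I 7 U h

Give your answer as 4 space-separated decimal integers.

'I': A..Z range, ord('I') − ord('A') = 8
'7': 0..9 range, 52 + ord('7') − ord('0') = 59
'U': A..Z range, ord('U') − ord('A') = 20
'h': a..z range, 26 + ord('h') − ord('a') = 33

Answer: 8 59 20 33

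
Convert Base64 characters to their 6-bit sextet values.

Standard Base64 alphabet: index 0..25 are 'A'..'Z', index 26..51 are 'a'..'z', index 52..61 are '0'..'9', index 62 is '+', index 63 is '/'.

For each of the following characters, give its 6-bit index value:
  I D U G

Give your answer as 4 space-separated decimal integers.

Answer: 8 3 20 6

Derivation:
'I': A..Z range, ord('I') − ord('A') = 8
'D': A..Z range, ord('D') − ord('A') = 3
'U': A..Z range, ord('U') − ord('A') = 20
'G': A..Z range, ord('G') − ord('A') = 6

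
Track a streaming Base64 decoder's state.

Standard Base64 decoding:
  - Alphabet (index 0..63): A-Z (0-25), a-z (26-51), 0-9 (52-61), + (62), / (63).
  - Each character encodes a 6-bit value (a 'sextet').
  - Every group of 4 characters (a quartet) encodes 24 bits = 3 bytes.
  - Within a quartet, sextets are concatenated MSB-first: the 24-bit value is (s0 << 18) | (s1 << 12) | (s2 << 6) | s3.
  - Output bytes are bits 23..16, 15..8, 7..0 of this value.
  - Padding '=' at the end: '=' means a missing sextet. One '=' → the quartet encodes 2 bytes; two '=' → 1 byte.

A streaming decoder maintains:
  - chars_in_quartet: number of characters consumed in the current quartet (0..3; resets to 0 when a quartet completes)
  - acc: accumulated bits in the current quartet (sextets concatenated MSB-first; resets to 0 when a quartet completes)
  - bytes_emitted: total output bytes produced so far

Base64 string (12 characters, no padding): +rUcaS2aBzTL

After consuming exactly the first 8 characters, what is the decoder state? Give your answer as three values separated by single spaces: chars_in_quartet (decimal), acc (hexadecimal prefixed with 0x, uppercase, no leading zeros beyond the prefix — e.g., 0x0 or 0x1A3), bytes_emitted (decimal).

After char 0 ('+'=62): chars_in_quartet=1 acc=0x3E bytes_emitted=0
After char 1 ('r'=43): chars_in_quartet=2 acc=0xFAB bytes_emitted=0
After char 2 ('U'=20): chars_in_quartet=3 acc=0x3EAD4 bytes_emitted=0
After char 3 ('c'=28): chars_in_quartet=4 acc=0xFAB51C -> emit FA B5 1C, reset; bytes_emitted=3
After char 4 ('a'=26): chars_in_quartet=1 acc=0x1A bytes_emitted=3
After char 5 ('S'=18): chars_in_quartet=2 acc=0x692 bytes_emitted=3
After char 6 ('2'=54): chars_in_quartet=3 acc=0x1A4B6 bytes_emitted=3
After char 7 ('a'=26): chars_in_quartet=4 acc=0x692D9A -> emit 69 2D 9A, reset; bytes_emitted=6

Answer: 0 0x0 6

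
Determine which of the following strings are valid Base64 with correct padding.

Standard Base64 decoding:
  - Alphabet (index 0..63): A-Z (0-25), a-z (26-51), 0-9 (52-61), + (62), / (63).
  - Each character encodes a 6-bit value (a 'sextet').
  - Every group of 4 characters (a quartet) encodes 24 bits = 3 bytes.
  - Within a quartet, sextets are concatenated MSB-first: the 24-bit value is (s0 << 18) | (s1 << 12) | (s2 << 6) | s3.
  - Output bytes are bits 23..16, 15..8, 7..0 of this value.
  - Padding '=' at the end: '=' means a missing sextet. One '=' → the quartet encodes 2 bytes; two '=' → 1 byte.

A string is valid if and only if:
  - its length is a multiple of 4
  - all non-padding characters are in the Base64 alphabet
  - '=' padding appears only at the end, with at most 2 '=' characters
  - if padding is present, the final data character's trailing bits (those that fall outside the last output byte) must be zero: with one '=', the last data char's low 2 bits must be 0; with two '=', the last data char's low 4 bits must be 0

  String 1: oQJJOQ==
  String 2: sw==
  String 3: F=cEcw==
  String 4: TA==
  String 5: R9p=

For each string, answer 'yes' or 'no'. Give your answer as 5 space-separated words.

Answer: yes yes no yes no

Derivation:
String 1: 'oQJJOQ==' → valid
String 2: 'sw==' → valid
String 3: 'F=cEcw==' → invalid (bad char(s): ['=']; '=' in middle)
String 4: 'TA==' → valid
String 5: 'R9p=' → invalid (bad trailing bits)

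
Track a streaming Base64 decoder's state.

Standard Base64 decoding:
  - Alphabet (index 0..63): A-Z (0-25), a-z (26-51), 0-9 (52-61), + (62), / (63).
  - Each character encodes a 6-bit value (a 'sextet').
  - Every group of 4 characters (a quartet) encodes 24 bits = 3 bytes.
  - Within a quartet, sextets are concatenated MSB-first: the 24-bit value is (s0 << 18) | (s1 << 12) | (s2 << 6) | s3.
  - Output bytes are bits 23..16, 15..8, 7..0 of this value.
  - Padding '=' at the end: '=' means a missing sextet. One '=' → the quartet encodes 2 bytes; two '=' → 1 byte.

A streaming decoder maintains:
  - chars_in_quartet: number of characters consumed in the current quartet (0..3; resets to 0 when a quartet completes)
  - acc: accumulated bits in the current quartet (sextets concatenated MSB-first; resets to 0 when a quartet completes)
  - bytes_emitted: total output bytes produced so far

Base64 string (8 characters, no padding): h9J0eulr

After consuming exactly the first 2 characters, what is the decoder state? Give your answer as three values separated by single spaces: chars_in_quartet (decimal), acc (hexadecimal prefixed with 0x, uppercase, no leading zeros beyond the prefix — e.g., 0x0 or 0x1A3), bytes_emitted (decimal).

After char 0 ('h'=33): chars_in_quartet=1 acc=0x21 bytes_emitted=0
After char 1 ('9'=61): chars_in_quartet=2 acc=0x87D bytes_emitted=0

Answer: 2 0x87D 0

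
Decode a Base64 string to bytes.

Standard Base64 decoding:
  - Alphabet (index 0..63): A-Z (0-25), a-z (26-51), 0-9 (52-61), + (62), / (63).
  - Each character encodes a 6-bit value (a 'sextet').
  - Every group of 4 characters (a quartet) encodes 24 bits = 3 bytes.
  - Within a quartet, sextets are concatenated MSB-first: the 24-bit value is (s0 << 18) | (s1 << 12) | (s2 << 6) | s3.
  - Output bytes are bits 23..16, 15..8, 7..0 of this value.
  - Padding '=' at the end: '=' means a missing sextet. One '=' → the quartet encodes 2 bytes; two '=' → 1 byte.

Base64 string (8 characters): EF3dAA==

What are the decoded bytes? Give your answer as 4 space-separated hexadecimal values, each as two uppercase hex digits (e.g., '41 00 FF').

Answer: 10 5D DD 00

Derivation:
After char 0 ('E'=4): chars_in_quartet=1 acc=0x4 bytes_emitted=0
After char 1 ('F'=5): chars_in_quartet=2 acc=0x105 bytes_emitted=0
After char 2 ('3'=55): chars_in_quartet=3 acc=0x4177 bytes_emitted=0
After char 3 ('d'=29): chars_in_quartet=4 acc=0x105DDD -> emit 10 5D DD, reset; bytes_emitted=3
After char 4 ('A'=0): chars_in_quartet=1 acc=0x0 bytes_emitted=3
After char 5 ('A'=0): chars_in_quartet=2 acc=0x0 bytes_emitted=3
Padding '==': partial quartet acc=0x0 -> emit 00; bytes_emitted=4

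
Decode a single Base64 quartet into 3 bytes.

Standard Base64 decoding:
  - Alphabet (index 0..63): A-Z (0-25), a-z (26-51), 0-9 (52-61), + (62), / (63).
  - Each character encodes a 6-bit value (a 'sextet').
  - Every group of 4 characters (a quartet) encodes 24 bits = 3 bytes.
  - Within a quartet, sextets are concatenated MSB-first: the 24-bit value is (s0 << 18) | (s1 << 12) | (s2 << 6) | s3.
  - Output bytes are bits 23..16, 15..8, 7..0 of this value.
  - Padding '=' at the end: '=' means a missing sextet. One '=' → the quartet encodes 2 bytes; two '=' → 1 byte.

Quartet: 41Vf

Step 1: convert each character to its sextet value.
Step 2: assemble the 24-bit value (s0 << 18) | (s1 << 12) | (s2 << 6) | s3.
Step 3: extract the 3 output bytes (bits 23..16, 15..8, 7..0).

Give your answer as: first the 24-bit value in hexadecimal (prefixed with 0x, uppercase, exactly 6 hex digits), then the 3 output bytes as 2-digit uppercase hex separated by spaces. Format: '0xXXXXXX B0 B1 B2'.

Answer: 0xE3555F E3 55 5F

Derivation:
Sextets: 4=56, 1=53, V=21, f=31
24-bit: (56<<18) | (53<<12) | (21<<6) | 31
      = 0xE00000 | 0x035000 | 0x000540 | 0x00001F
      = 0xE3555F
Bytes: (v>>16)&0xFF=E3, (v>>8)&0xFF=55, v&0xFF=5F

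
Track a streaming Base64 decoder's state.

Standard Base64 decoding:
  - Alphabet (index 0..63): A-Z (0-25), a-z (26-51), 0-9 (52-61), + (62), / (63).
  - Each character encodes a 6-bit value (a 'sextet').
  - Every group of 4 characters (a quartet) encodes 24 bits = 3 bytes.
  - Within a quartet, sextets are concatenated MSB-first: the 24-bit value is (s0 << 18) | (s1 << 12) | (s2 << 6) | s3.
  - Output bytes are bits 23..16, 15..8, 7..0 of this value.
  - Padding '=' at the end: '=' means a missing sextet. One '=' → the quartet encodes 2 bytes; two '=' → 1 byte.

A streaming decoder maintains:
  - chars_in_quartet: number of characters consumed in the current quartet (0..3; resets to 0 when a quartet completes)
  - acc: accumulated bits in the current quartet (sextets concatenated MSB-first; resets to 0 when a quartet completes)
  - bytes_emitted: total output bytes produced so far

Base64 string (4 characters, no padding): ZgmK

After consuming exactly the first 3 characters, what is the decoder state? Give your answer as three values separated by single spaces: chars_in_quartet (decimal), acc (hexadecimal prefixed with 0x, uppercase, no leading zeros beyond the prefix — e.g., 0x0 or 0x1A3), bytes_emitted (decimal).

After char 0 ('Z'=25): chars_in_quartet=1 acc=0x19 bytes_emitted=0
After char 1 ('g'=32): chars_in_quartet=2 acc=0x660 bytes_emitted=0
After char 2 ('m'=38): chars_in_quartet=3 acc=0x19826 bytes_emitted=0

Answer: 3 0x19826 0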